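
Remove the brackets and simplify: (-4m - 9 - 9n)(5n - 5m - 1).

25mn + 20m² + 49m - 36n + 9 - 45n²

(-4m - 9 - 9n)(5n - 5m - 1)
= -20mn + 20m² + 4m - 45n + 45m + 9 - 45n² + 45mn + 9n    [distributive law]
= 25mn + 20m² + 49m - 36n + 9 - 45n²    [combine like terms]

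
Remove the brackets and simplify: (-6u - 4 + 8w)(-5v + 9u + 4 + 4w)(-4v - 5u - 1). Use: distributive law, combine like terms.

-120uv^2 + 66u^2v + 110uv + 270u^3 + 354u^2 + 140u + 8uvw - 240u^2w - 128uw - 80v^2 + 44v + 16 - 24vw - 16w + 160v^2w - 128vw^2 - 160uw^2 - 32w^2

(-6u - 4 + 8w)(-5v + 9u + 4 + 4w)(-4v - 5u - 1)
= (30uv - 54u^2 - 24u - 24uw + 20v - 36u - 16 - 16w - 40vw + 72uw + 32w + 32w^2)(-4v - 5u - 1)    [distributive law]
= (30uv - 54u^2 - 60u + 48uw + 20v - 16 + 16w - 40vw + 32w^2)(-4v - 5u - 1)    [combine like terms]
= -120uv^2 - 150u^2v - 30uv + 216u^2v + 270u^3 + 54u^2 + 240uv + 300u^2 + 60u - 192uvw - 240u^2w - 48uw - 80v^2 - 100uv - 20v + 64v + 80u + 16 - 64vw - 80uw - 16w + 160v^2w + 200uvw + 40vw - 128vw^2 - 160uw^2 - 32w^2    [distributive law]
= -120uv^2 + 66u^2v + 110uv + 270u^3 + 354u^2 + 140u + 8uvw - 240u^2w - 128uw - 80v^2 + 44v + 16 - 24vw - 16w + 160v^2w - 128vw^2 - 160uw^2 - 32w^2    [combine like terms]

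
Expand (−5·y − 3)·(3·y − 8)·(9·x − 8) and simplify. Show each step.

−135·x·y^2 + 120·y^2 + 279·x·y − 248·y + 216·x − 192

(−5·y − 3)·(3·y − 8)·(9·x − 8)
= (−15·y^2 + 40·y − 9·y + 24)·(9·x − 8)    [distributive law]
= (−15·y^2 + 31·y + 24)·(9·x − 8)    [combine like terms]
= −135·x·y^2 + 120·y^2 + 279·x·y − 248·y + 216·x − 192    [distributive law]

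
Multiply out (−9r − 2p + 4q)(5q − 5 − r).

−49qr + 45r + 9r^2 − 10pq + 10p + 2pr + 20q^2 − 20q

(−9r − 2p + 4q)(5q − 5 − r)
= −45qr + 45r + 9r^2 − 10pq + 10p + 2pr + 20q^2 − 20q − 4qr    [distributive law]
= −49qr + 45r + 9r^2 − 10pq + 10p + 2pr + 20q^2 − 20q    [combine like terms]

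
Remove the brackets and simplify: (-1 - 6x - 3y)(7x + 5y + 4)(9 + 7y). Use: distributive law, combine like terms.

(-1 - 6x - 3y)(7x + 5y + 4)(9 + 7y)
= (-7x - 5y - 4 - 42x^2 - 30xy - 24x - 21xy - 15y^2 - 12y)(9 + 7y)    [distributive law]
= (-31x - 17y - 4 - 42x^2 - 51xy - 15y^2)(9 + 7y)    [combine like terms]
= -279x - 217xy - 153y - 119y^2 - 36 - 28y - 378x^2 - 294x^2y - 459xy - 357xy^2 - 135y^2 - 105y^3    [distributive law]
= -279x - 676xy - 181y - 254y^2 - 36 - 378x^2 - 294x^2y - 357xy^2 - 105y^3    [combine like terms]

-279x - 676xy - 181y - 254y^2 - 36 - 378x^2 - 294x^2y - 357xy^2 - 105y^3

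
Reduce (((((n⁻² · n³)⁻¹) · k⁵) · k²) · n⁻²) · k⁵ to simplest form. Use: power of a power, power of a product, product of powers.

(((((n⁻² · n³)⁻¹) · k⁵) · k²) · n⁻²) · k⁵
= ((((((n⁻²)⁻¹) · ((n³)⁻¹)) · k⁵) · k²) · n⁻²) · k⁵    [power of a product]
= ((((n² · ((n³)⁻¹)) · k⁵) · k²) · n⁻²) · k⁵    [power of a power]
= ((((n² · n⁻³) · k⁵) · k²) · n⁻²) · k⁵    [power of a power]
= (((n⁻¹ · k⁵) · k²) · n⁻²) · k⁵    [product of powers]
= k¹²n⁻³    [product of powers]

k¹²n⁻³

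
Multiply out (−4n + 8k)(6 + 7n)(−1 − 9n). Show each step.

(−4n + 8k)(6 + 7n)(−1 − 9n)
= (−24n − 28n^2 + 48k + 56kn)(−1 − 9n)    [distributive law]
= 24n + 216n^2 + 28n^2 + 252n^3 − 48k − 432kn − 56kn − 504kn^2    [distributive law]
= 24n + 244n^2 + 252n^3 − 48k − 488kn − 504kn^2    [combine like terms]

24n + 244n^2 + 252n^3 − 48k − 488kn − 504kn^2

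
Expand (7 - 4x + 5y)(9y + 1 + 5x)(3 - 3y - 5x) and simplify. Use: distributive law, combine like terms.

(7 - 4x + 5y)(9y + 1 + 5x)(3 - 3y - 5x)
= (63y + 7 + 35x - 36xy - 4x - 20x² + 45y² + 5y + 25xy)(3 - 3y - 5x)    [distributive law]
= (68y + 7 + 31x - 11xy - 20x² + 45y²)(3 - 3y - 5x)    [combine like terms]
= 204y - 204y² - 340xy + 21 - 21y - 35x + 93x - 93xy - 155x² - 33xy + 33xy² + 55x²y - 60x² + 60x²y + 100x³ + 135y² - 135y³ - 225xy²    [distributive law]
= 183y - 69y² - 466xy + 21 + 58x - 215x² - 192xy² + 115x²y + 100x³ - 135y³    [combine like terms]

183y - 69y² - 466xy + 21 + 58x - 215x² - 192xy² + 115x²y + 100x³ - 135y³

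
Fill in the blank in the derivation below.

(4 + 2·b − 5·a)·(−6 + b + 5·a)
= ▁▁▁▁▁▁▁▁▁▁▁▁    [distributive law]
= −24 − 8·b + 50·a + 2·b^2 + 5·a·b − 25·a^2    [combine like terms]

By distributive law:

−24 + 4·b + 20·a − 12·b + 2·b^2 + 10·a·b + 30·a − 5·a·b − 25·a^2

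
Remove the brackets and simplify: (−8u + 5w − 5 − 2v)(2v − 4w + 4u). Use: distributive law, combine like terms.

(−8u + 5w − 5 − 2v)(2v − 4w + 4u)
= −16uv + 32uw − 32u^2 + 10vw − 20w^2 + 20uw − 10v + 20w − 20u − 4v^2 + 8vw − 8uv    [distributive law]
= −24uv + 52uw − 32u^2 + 18vw − 20w^2 − 10v + 20w − 20u − 4v^2    [combine like terms]

−24uv + 52uw − 32u^2 + 18vw − 20w^2 − 10v + 20w − 20u − 4v^2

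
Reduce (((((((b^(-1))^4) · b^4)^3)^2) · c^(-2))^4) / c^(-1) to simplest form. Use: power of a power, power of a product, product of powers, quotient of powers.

c^(-7)

(((((((b^(-1))^4) · b^4)^3)^2) · c^(-2))^4) / c^(-1)
= (((((((b^(-1))^4) · b^4)^3)^2)^4) · ((c^(-2))^4)) / c^(-1)    [power of a product]
= ((((((b^(-1))^4) · b^4)^3)^8) · ((c^(-2))^4)) / c^(-1)    [power of a power]
= (((((b^(-1))^4) · b^4)^24) · ((c^(-2))^4)) / c^(-1)    [power of a power]
= (((((b^(-1))^4)^24) · ((b^4)^24)) · ((c^(-2))^4)) / c^(-1)    [power of a product]
= ((((b^(-1))^96) · ((b^4)^24)) · ((c^(-2))^4)) / c^(-1)    [power of a power]
= ((b^(-96) · ((b^4)^24)) · ((c^(-2))^4)) / c^(-1)    [power of a power]
= ((b^(-96) · b^96) · ((c^(-2))^4)) / c^(-1)    [power of a power]
= (b^0 · ((c^(-2))^4)) / c^(-1)    [product of powers]
= (b^0 · c^(-8)) / c^(-1)    [power of a power]
= c^(-7)    [quotient of powers]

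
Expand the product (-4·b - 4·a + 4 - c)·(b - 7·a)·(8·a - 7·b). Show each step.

-200·a·b^2 + 28·b^3 - 4·a^2·b + 224·a^3 + 228·a·b - 28·b^2 - 224·a^2 - 57·a·b·c + 7·b^2·c + 56·a^2·c

(-4·b - 4·a + 4 - c)·(b - 7·a)·(8·a - 7·b)
= (-4·b^2 + 28·a·b - 4·a·b + 28·a^2 + 4·b - 28·a - b·c + 7·a·c)·(8·a - 7·b)    [distributive law]
= (-4·b^2 + 24·a·b + 28·a^2 + 4·b - 28·a - b·c + 7·a·c)·(8·a - 7·b)    [combine like terms]
= -32·a·b^2 + 28·b^3 + 192·a^2·b - 168·a·b^2 + 224·a^3 - 196·a^2·b + 32·a·b - 28·b^2 - 224·a^2 + 196·a·b - 8·a·b·c + 7·b^2·c + 56·a^2·c - 49·a·b·c    [distributive law]
= -200·a·b^2 + 28·b^3 - 4·a^2·b + 224·a^3 + 228·a·b - 28·b^2 - 224·a^2 - 57·a·b·c + 7·b^2·c + 56·a^2·c    [combine like terms]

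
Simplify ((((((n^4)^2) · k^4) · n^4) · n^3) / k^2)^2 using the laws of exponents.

((((((n^4)^2) · k^4) · n^4) · n^3) / k^2)^2
= ((((((n^4)^2) · k^4) · n^4) · n^3)^2) / ((k^2)^2)    [power of a quotient]
= ((((((n^4)^2) · k^4) · n^4)^2) · ((n^3)^2)) / ((k^2)^2)    [power of a product]
= ((((((n^4)^2) · k^4)^2) · ((n^4)^2)) · ((n^3)^2)) / ((k^2)^2)    [power of a product]
= ((((((n^4)^2)^2) · ((k^4)^2)) · ((n^4)^2)) · ((n^3)^2)) / ((k^2)^2)    [power of a product]
= (((((n^4)^4) · ((k^4)^2)) · ((n^4)^2)) · ((n^3)^2)) / ((k^2)^2)    [power of a power]
= ((((n^16) · ((k^4)^2)) · ((n^4)^2)) · ((n^3)^2)) / ((k^2)^2)    [power of a power]
= (((n^16 · k^8) · ((n^4)^2)) · ((n^3)^2)) / ((k^2)^2)    [power of a power]
= (((n^16 · k^8) · n^8) · ((n^3)^2)) / ((k^2)^2)    [power of a power]
= (((n^16 · k^8) · n^8) · n^6) / ((k^2)^2)    [power of a power]
= (((n^16 · k^8) · n^8) · n^6) / k^4    [power of a power]
= k^4n^30    [quotient of powers; product of powers]

k^4n^30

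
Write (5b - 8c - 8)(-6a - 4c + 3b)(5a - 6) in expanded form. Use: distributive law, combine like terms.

(5b - 8c - 8)(-6a - 4c + 3b)(5a - 6)
= (-30ab - 20bc + 15b^2 + 48ac + 32c^2 - 24bc + 48a + 32c - 24b)(5a - 6)    [distributive law]
= (-30ab - 44bc + 15b^2 + 48ac + 32c^2 + 48a + 32c - 24b)(5a - 6)    [combine like terms]
= -150a^2b + 180ab - 220abc + 264bc + 75ab^2 - 90b^2 + 240a^2c - 288ac + 160ac^2 - 192c^2 + 240a^2 - 288a + 160ac - 192c - 120ab + 144b    [distributive law]
= -150a^2b + 60ab - 220abc + 264bc + 75ab^2 - 90b^2 + 240a^2c - 128ac + 160ac^2 - 192c^2 + 240a^2 - 288a - 192c + 144b    [combine like terms]

-150a^2b + 60ab - 220abc + 264bc + 75ab^2 - 90b^2 + 240a^2c - 128ac + 160ac^2 - 192c^2 + 240a^2 - 288a - 192c + 144b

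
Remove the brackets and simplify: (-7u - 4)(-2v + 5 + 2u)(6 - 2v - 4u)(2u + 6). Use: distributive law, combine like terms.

108u²v + 1004uv - 56u²v² - 200uv² - 56u³v + 172u² - 1308u + 512u³ + 112u⁴ + 528v - 96v² - 720

(-7u - 4)(-2v + 5 + 2u)(6 - 2v - 4u)(2u + 6)
= (14uv - 35u - 14u² + 8v - 20 - 8u)(6 - 2v - 4u)(2u + 6)    [distributive law]
= (14uv - 43u - 14u² + 8v - 20)(6 - 2v - 4u)(2u + 6)    [combine like terms]
= (84uv - 28uv² - 56u²v - 258u + 86uv + 172u² - 84u² + 28u²v + 56u³ + 48v - 16v² - 32uv - 120 + 40v + 80u)(2u + 6)    [distributive law]
= (138uv - 28uv² - 28u²v - 178u + 88u² + 56u³ + 88v - 16v² - 120)(2u + 6)    [combine like terms]
= 276u²v + 828uv - 56u²v² - 168uv² - 56u³v - 168u²v - 356u² - 1068u + 176u³ + 528u² + 112u⁴ + 336u³ + 176uv + 528v - 32uv² - 96v² - 240u - 720    [distributive law]
= 108u²v + 1004uv - 56u²v² - 200uv² - 56u³v + 172u² - 1308u + 512u³ + 112u⁴ + 528v - 96v² - 720    [combine like terms]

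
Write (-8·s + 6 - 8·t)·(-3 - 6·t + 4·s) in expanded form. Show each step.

(-8·s + 6 - 8·t)·(-3 - 6·t + 4·s)
= 24·s + 48·s·t - 32·s^2 - 18 - 36·t + 24·s + 24·t + 48·t^2 - 32·s·t    [distributive law]
= 48·s + 16·s·t - 32·s^2 - 18 - 12·t + 48·t^2    [combine like terms]

48·s + 16·s·t - 32·s^2 - 18 - 12·t + 48·t^2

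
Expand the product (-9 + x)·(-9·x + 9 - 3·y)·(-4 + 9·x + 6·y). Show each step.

(-9 + x)·(-9·x + 9 - 3·y)·(-4 + 9·x + 6·y)
= (81·x - 81 + 27·y - 9·x^2 + 9·x - 3·x·y)·(-4 + 9·x + 6·y)    [distributive law]
= (90·x - 81 + 27·y - 9·x^2 - 3·x·y)·(-4 + 9·x + 6·y)    [combine like terms]
= -360·x + 810·x^2 + 540·x·y + 324 - 729·x - 486·y - 108·y + 243·x·y + 162·y^2 + 36·x^2 - 81·x^3 - 54·x^2·y + 12·x·y - 27·x^2·y - 18·x·y^2    [distributive law]
= -1089·x + 846·x^2 + 795·x·y + 324 - 594·y + 162·y^2 - 81·x^3 - 81·x^2·y - 18·x·y^2    [combine like terms]

-1089·x + 846·x^2 + 795·x·y + 324 - 594·y + 162·y^2 - 81·x^3 - 81·x^2·y - 18·x·y^2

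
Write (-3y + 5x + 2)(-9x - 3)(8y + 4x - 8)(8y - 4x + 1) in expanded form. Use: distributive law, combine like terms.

1728xy^3 - 2880x^2y^2 - 3624xy^2 - 432x^3y + 3348x^2y + 1956xy + 576y^3 - 888y^2 + 264y + 720x^4 - 1092x^3 - 732x^2 + 48x + 48

(-3y + 5x + 2)(-9x - 3)(8y + 4x - 8)(8y - 4x + 1)
= (27xy + 9y - 45x^2 - 15x - 18x - 6)(8y + 4x - 8)(8y - 4x + 1)    [distributive law]
= (27xy + 9y - 45x^2 - 33x - 6)(8y + 4x - 8)(8y - 4x + 1)    [combine like terms]
= (216xy^2 + 108x^2y - 216xy + 72y^2 + 36xy - 72y - 360x^2y - 180x^3 + 360x^2 - 264xy - 132x^2 + 264x - 48y - 24x + 48)(8y - 4x + 1)    [distributive law]
= (216xy^2 - 252x^2y - 444xy + 72y^2 - 120y - 180x^3 + 228x^2 + 240x + 48)(8y - 4x + 1)    [combine like terms]
= 1728xy^3 - 864x^2y^2 + 216xy^2 - 2016x^2y^2 + 1008x^3y - 252x^2y - 3552xy^2 + 1776x^2y - 444xy + 576y^3 - 288xy^2 + 72y^2 - 960y^2 + 480xy - 120y - 1440x^3y + 720x^4 - 180x^3 + 1824x^2y - 912x^3 + 228x^2 + 1920xy - 960x^2 + 240x + 384y - 192x + 48    [distributive law]
= 1728xy^3 - 2880x^2y^2 - 3624xy^2 - 432x^3y + 3348x^2y + 1956xy + 576y^3 - 888y^2 + 264y + 720x^4 - 1092x^3 - 732x^2 + 48x + 48    [combine like terms]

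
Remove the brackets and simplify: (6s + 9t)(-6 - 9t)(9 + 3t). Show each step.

-324s - 594st - 162st² - 486t - 891t² - 243t³

(6s + 9t)(-6 - 9t)(9 + 3t)
= (-36s - 54st - 54t - 81t²)(9 + 3t)    [distributive law]
= -324s - 108st - 486st - 162st² - 486t - 162t² - 729t² - 243t³    [distributive law]
= -324s - 594st - 162st² - 486t - 891t² - 243t³    [combine like terms]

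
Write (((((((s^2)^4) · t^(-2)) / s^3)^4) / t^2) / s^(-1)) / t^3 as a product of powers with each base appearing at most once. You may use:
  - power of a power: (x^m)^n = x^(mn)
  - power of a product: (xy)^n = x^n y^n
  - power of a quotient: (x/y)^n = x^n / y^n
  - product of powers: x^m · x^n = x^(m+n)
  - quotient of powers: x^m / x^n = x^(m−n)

(((((((s^2)^4) · t^(-2)) / s^3)^4) / t^2) / s^(-1)) / t^3
= (((((((s^2)^4) · t^(-2))^4) / ((s^3)^4)) / t^2) / s^(-1)) / t^3    [power of a quotient]
= (((((((s^2)^4)^4) · ((t^(-2))^4)) / ((s^3)^4)) / t^2) / s^(-1)) / t^3    [power of a product]
= ((((((s^2)^16) · ((t^(-2))^4)) / ((s^3)^4)) / t^2) / s^(-1)) / t^3    [power of a power]
= ((((s^32 · ((t^(-2))^4)) / ((s^3)^4)) / t^2) / s^(-1)) / t^3    [power of a power]
= ((((s^32 · t^(-8)) / ((s^3)^4)) / t^2) / s^(-1)) / t^3    [power of a power]
= ((((s^32 · t^(-8)) / s^12) / t^2) / s^(-1)) / t^3    [power of a power]
= s^21·t^(-13)    [quotient of powers; product of powers]

s^21·t^(-13)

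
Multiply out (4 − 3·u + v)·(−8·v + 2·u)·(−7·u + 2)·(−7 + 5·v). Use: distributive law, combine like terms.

−1852·u·v + 988·u·v² + 448·v − 208·v² + 476·u² + 934·u²·v − 112·u − 910·u²·v² − 294·u³ + 210·u³·v + 280·u·v³ − 80·v³

(4 − 3·u + v)·(−8·v + 2·u)·(−7·u + 2)·(−7 + 5·v)
= (−32·v + 8·u + 24·u·v − 6·u² − 8·v² + 2·u·v)·(−7·u + 2)·(−7 + 5·v)    [distributive law]
= (−32·v + 8·u + 26·u·v − 6·u² − 8·v²)·(−7·u + 2)·(−7 + 5·v)    [combine like terms]
= (224·u·v − 64·v − 56·u² + 16·u − 182·u²·v + 52·u·v + 42·u³ − 12·u² + 56·u·v² − 16·v²)·(−7 + 5·v)    [distributive law]
= (276·u·v − 64·v − 68·u² + 16·u − 182·u²·v + 42·u³ + 56·u·v² − 16·v²)·(−7 + 5·v)    [combine like terms]
= −1932·u·v + 1380·u·v² + 448·v − 320·v² + 476·u² − 340·u²·v − 112·u + 80·u·v + 1274·u²·v − 910·u²·v² − 294·u³ + 210·u³·v − 392·u·v² + 280·u·v³ + 112·v² − 80·v³    [distributive law]
= −1852·u·v + 988·u·v² + 448·v − 208·v² + 476·u² + 934·u²·v − 112·u − 910·u²·v² − 294·u³ + 210·u³·v + 280·u·v³ − 80·v³    [combine like terms]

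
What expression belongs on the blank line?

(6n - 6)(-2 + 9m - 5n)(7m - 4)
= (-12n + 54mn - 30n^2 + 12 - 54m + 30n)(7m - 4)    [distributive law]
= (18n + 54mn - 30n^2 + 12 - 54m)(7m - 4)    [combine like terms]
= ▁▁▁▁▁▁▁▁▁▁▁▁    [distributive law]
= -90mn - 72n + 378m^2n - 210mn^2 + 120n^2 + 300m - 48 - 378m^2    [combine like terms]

By distributive law:

126mn - 72n + 378m^2n - 216mn - 210mn^2 + 120n^2 + 84m - 48 - 378m^2 + 216m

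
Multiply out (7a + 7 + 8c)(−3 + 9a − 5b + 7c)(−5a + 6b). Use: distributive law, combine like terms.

−210a^2 + 427ab − 315a^3 + 553a^2b − 210ab^2 − 605a^2c + 926abc + 105a − 126b − 210b^2 − 125ac + 150bc − 240b^2c − 280ac^2 + 336bc^2

(7a + 7 + 8c)(−3 + 9a − 5b + 7c)(−5a + 6b)
= (−21a + 63a^2 − 35ab + 49ac − 21 + 63a − 35b + 49c − 24c + 72ac − 40bc + 56c^2)(−5a + 6b)    [distributive law]
= (42a + 63a^2 − 35ab + 121ac − 21 − 35b + 25c − 40bc + 56c^2)(−5a + 6b)    [combine like terms]
= −210a^2 + 252ab − 315a^3 + 378a^2b + 175a^2b − 210ab^2 − 605a^2c + 726abc + 105a − 126b + 175ab − 210b^2 − 125ac + 150bc + 200abc − 240b^2c − 280ac^2 + 336bc^2    [distributive law]
= −210a^2 + 427ab − 315a^3 + 553a^2b − 210ab^2 − 605a^2c + 926abc + 105a − 126b − 210b^2 − 125ac + 150bc − 240b^2c − 280ac^2 + 336bc^2    [combine like terms]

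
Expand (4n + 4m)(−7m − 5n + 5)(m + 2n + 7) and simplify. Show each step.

(4n + 4m)(−7m − 5n + 5)(m + 2n + 7)
= (−28mn − 20n² + 20n − 28m² − 20mn + 20m)(m + 2n + 7)    [distributive law]
= (−48mn − 20n² + 20n − 28m² + 20m)(m + 2n + 7)    [combine like terms]
= −48m²n − 96mn² − 336mn − 20mn² − 40n³ − 140n² + 20mn + 40n² + 140n − 28m³ − 56m²n − 196m² + 20m² + 40mn + 140m    [distributive law]
= −104m²n − 116mn² − 276mn − 40n³ − 100n² + 140n − 28m³ − 176m² + 140m    [combine like terms]

−104m²n − 116mn² − 276mn − 40n³ − 100n² + 140n − 28m³ − 176m² + 140m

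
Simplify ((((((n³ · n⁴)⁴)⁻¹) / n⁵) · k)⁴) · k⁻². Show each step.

((((((n³ · n⁴)⁴)⁻¹) / n⁵) · k)⁴) · k⁻²
= ((((((n³ · n⁴)⁴)⁻¹) / n⁵)⁴) · (k⁴)) · k⁻²    [power of a product]
= ((((((n³ · n⁴)⁴)⁻¹)⁴) / ((n⁵)⁴)) · (k⁴)) · k⁻²    [power of a quotient]
= (((((n³ · n⁴)⁴)⁻⁴) / ((n⁵)⁴)) · (k⁴)) · k⁻²    [power of a power]
= ((((n³ · n⁴)⁻¹⁶) / ((n⁵)⁴)) · (k⁴)) · k⁻²    [power of a power]
= (((((n³)⁻¹⁶) · ((n⁴)⁻¹⁶)) / ((n⁵)⁴)) · (k⁴)) · k⁻²    [power of a product]
= (((n⁻⁴⁸ · ((n⁴)⁻¹⁶)) / ((n⁵)⁴)) · (k⁴)) · k⁻²    [power of a power]
= (((n⁻⁴⁸ · n⁻⁶⁴) / ((n⁵)⁴)) · (k⁴)) · k⁻²    [power of a power]
= ((n⁻¹¹² / ((n⁵)⁴)) · (k⁴)) · k⁻²    [product of powers]
= ((n⁻¹¹² / n²⁰) · (k⁴)) · k⁻²    [power of a power]
= (n⁻¹³² · (k⁴)) · k⁻²    [quotient of powers]
= k²n⁻¹³²    [product of powers]

k²n⁻¹³²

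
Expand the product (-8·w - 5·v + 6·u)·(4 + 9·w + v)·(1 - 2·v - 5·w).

-32·w + 111·v·w + 88·w² + 409·v·w² + 360·w³ + 131·v²·w - 20·v + 35·v² + 10·v³ + 24·u - 42·u·v - 66·u·w - 138·u·v·w - 270·u·w² - 12·u·v²

(-8·w - 5·v + 6·u)·(4 + 9·w + v)·(1 - 2·v - 5·w)
= (-32·w - 72·w² - 8·v·w - 20·v - 45·v·w - 5·v² + 24·u + 54·u·w + 6·u·v)·(1 - 2·v - 5·w)    [distributive law]
= (-32·w - 72·w² - 53·v·w - 20·v - 5·v² + 24·u + 54·u·w + 6·u·v)·(1 - 2·v - 5·w)    [combine like terms]
= -32·w + 64·v·w + 160·w² - 72·w² + 144·v·w² + 360·w³ - 53·v·w + 106·v²·w + 265·v·w² - 20·v + 40·v² + 100·v·w - 5·v² + 10·v³ + 25·v²·w + 24·u - 48·u·v - 120·u·w + 54·u·w - 108·u·v·w - 270·u·w² + 6·u·v - 12·u·v² - 30·u·v·w    [distributive law]
= -32·w + 111·v·w + 88·w² + 409·v·w² + 360·w³ + 131·v²·w - 20·v + 35·v² + 10·v³ + 24·u - 42·u·v - 66·u·w - 138·u·v·w - 270·u·w² - 12·u·v²    [combine like terms]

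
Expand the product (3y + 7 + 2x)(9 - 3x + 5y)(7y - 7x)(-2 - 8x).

-868y² - 3276xy² - 2618xy + 3738x²y + 784x²y² + 392x³y - 210y³ - 840xy³ - 882y + 882x + 3486x² - 252x³ - 336x⁴

(3y + 7 + 2x)(9 - 3x + 5y)(7y - 7x)(-2 - 8x)
= (27y - 9xy + 15y² + 63 - 21x + 35y + 18x - 6x² + 10xy)(7y - 7x)(-2 - 8x)    [distributive law]
= (62y + xy + 15y² + 63 - 3x - 6x²)(7y - 7x)(-2 - 8x)    [combine like terms]
= (434y² - 434xy + 7xy² - 7x²y + 105y³ - 105xy² + 441y - 441x - 21xy + 21x² - 42x²y + 42x³)(-2 - 8x)    [distributive law]
= (434y² - 455xy - 98xy² - 49x²y + 105y³ + 441y - 441x + 21x² + 42x³)(-2 - 8x)    [combine like terms]
= -868y² - 3472xy² + 910xy + 3640x²y + 196xy² + 784x²y² + 98x²y + 392x³y - 210y³ - 840xy³ - 882y - 3528xy + 882x + 3528x² - 42x² - 168x³ - 84x³ - 336x⁴    [distributive law]
= -868y² - 3276xy² - 2618xy + 3738x²y + 784x²y² + 392x³y - 210y³ - 840xy³ - 882y + 882x + 3486x² - 252x³ - 336x⁴    [combine like terms]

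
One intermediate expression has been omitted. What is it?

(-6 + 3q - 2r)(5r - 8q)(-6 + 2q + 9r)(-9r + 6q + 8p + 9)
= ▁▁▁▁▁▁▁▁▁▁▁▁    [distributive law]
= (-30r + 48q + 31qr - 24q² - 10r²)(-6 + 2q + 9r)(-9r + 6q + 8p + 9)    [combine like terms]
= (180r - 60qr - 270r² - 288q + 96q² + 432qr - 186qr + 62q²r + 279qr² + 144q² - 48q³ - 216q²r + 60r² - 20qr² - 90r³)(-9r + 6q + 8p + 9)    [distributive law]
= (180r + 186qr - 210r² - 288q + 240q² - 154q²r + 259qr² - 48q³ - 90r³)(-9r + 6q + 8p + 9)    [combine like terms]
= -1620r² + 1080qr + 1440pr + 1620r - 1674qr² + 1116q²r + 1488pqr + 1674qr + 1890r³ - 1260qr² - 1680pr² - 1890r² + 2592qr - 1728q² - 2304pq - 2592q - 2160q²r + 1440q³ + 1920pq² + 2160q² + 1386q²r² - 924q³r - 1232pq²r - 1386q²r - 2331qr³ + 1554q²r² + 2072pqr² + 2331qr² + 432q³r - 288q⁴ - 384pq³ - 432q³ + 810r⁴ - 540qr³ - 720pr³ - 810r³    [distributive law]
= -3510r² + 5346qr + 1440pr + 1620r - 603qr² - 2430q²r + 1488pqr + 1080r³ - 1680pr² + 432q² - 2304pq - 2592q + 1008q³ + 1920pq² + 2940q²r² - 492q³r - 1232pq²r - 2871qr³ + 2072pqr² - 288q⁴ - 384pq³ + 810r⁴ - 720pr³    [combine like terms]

By distributive law:

(-30r + 48q + 15qr - 24q² - 10r² + 16qr)(-6 + 2q + 9r)(-9r + 6q + 8p + 9)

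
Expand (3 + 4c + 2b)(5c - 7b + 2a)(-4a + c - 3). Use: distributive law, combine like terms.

-78ac - 45c² - 45c + 72ab + 33bc + 63b - 24a² - 18a - 72ac² + 20c³ + 76abc - 18bc² - 32a²c + 56ab² - 14b²c + 42b² - 16a²b

(3 + 4c + 2b)(5c - 7b + 2a)(-4a + c - 3)
= (15c - 21b + 6a + 20c² - 28bc + 8ac + 10bc - 14b² + 4ab)(-4a + c - 3)    [distributive law]
= (15c - 21b + 6a + 20c² - 18bc + 8ac - 14b² + 4ab)(-4a + c - 3)    [combine like terms]
= -60ac + 15c² - 45c + 84ab - 21bc + 63b - 24a² + 6ac - 18a - 80ac² + 20c³ - 60c² + 72abc - 18bc² + 54bc - 32a²c + 8ac² - 24ac + 56ab² - 14b²c + 42b² - 16a²b + 4abc - 12ab    [distributive law]
= -78ac - 45c² - 45c + 72ab + 33bc + 63b - 24a² - 18a - 72ac² + 20c³ + 76abc - 18bc² - 32a²c + 56ab² - 14b²c + 42b² - 16a²b    [combine like terms]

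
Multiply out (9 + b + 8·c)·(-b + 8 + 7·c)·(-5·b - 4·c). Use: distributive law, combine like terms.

(9 + b + 8·c)·(-b + 8 + 7·c)·(-5·b - 4·c)
= (-9·b + 72 + 63·c - b² + 8·b + 7·b·c - 8·b·c + 64·c + 56·c²)·(-5·b - 4·c)    [distributive law]
= (-b + 72 + 127·c - b² - b·c + 56·c²)·(-5·b - 4·c)    [combine like terms]
= 5·b² + 4·b·c - 360·b - 288·c - 635·b·c - 508·c² + 5·b³ + 4·b²·c + 5·b²·c + 4·b·c² - 280·b·c² - 224·c³    [distributive law]
= 5·b² - 631·b·c - 360·b - 288·c - 508·c² + 5·b³ + 9·b²·c - 276·b·c² - 224·c³    [combine like terms]

5·b² - 631·b·c - 360·b - 288·c - 508·c² + 5·b³ + 9·b²·c - 276·b·c² - 224·c³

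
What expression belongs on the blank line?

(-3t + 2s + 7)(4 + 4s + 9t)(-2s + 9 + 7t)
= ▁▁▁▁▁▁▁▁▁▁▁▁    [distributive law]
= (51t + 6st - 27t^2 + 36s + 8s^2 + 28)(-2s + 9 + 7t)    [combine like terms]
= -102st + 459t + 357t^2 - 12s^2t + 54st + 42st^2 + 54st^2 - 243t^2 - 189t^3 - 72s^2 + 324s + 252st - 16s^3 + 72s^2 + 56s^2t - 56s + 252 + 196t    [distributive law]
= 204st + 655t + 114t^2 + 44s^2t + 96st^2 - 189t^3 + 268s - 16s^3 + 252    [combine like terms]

After distributive law, the bracketed line is:

(-12t - 12st - 27t^2 + 8s + 8s^2 + 18st + 28 + 28s + 63t)(-2s + 9 + 7t)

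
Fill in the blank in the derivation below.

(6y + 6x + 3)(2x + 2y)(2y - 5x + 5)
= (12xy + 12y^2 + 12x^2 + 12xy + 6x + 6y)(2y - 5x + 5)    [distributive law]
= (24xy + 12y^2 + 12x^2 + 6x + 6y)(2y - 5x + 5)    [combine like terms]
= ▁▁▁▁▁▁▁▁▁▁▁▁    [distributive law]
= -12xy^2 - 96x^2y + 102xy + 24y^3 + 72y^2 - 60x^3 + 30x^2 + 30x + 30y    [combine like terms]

By distributive law:

48xy^2 - 120x^2y + 120xy + 24y^3 - 60xy^2 + 60y^2 + 24x^2y - 60x^3 + 60x^2 + 12xy - 30x^2 + 30x + 12y^2 - 30xy + 30y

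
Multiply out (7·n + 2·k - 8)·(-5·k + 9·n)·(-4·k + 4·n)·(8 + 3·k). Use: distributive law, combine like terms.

(7·n + 2·k - 8)·(-5·k + 9·n)·(-4·k + 4·n)·(8 + 3·k)
= (-35·k·n + 63·n^2 - 10·k^2 + 18·k·n + 40·k - 72·n)·(-4·k + 4·n)·(8 + 3·k)    [distributive law]
= (-17·k·n + 63·n^2 - 10·k^2 + 40·k - 72·n)·(-4·k + 4·n)·(8 + 3·k)    [combine like terms]
= (68·k^2·n - 68·k·n^2 - 252·k·n^2 + 252·n^3 + 40·k^3 - 40·k^2·n - 160·k^2 + 160·k·n + 288·k·n - 288·n^2)·(8 + 3·k)    [distributive law]
= (28·k^2·n - 320·k·n^2 + 252·n^3 + 40·k^3 - 160·k^2 + 448·k·n - 288·n^2)·(8 + 3·k)    [combine like terms]
= 224·k^2·n + 84·k^3·n - 2560·k·n^2 - 960·k^2·n^2 + 2016·n^3 + 756·k·n^3 + 320·k^3 + 120·k^4 - 1280·k^2 - 480·k^3 + 3584·k·n + 1344·k^2·n - 2304·n^2 - 864·k·n^2    [distributive law]
= 1568·k^2·n + 84·k^3·n - 3424·k·n^2 - 960·k^2·n^2 + 2016·n^3 + 756·k·n^3 - 160·k^3 + 120·k^4 - 1280·k^2 + 3584·k·n - 2304·n^2    [combine like terms]

1568·k^2·n + 84·k^3·n - 3424·k·n^2 - 960·k^2·n^2 + 2016·n^3 + 756·k·n^3 - 160·k^3 + 120·k^4 - 1280·k^2 + 3584·k·n - 2304·n^2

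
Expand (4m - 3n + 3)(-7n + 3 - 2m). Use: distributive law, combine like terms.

(4m - 3n + 3)(-7n + 3 - 2m)
= -28mn + 12m - 8m^2 + 21n^2 - 9n + 6mn - 21n + 9 - 6m    [distributive law]
= -22mn + 6m - 8m^2 + 21n^2 - 30n + 9    [combine like terms]

-22mn + 6m - 8m^2 + 21n^2 - 30n + 9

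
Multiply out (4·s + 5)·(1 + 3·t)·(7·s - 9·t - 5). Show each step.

28·s^2 + 9·s·t + 15·s + 84·s^2·t - 108·s·t^2 - 120·t - 25 - 135·t^2

(4·s + 5)·(1 + 3·t)·(7·s - 9·t - 5)
= (4·s + 12·s·t + 5 + 15·t)·(7·s - 9·t - 5)    [distributive law]
= 28·s^2 - 36·s·t - 20·s + 84·s^2·t - 108·s·t^2 - 60·s·t + 35·s - 45·t - 25 + 105·s·t - 135·t^2 - 75·t    [distributive law]
= 28·s^2 + 9·s·t + 15·s + 84·s^2·t - 108·s·t^2 - 120·t - 25 - 135·t^2    [combine like terms]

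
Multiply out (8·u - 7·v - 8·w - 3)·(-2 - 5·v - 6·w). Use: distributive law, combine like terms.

-16·u - 40·u·v - 48·u·w + 29·v + 35·v² + 82·v·w + 34·w + 48·w² + 6

(8·u - 7·v - 8·w - 3)·(-2 - 5·v - 6·w)
= -16·u - 40·u·v - 48·u·w + 14·v + 35·v² + 42·v·w + 16·w + 40·v·w + 48·w² + 6 + 15·v + 18·w    [distributive law]
= -16·u - 40·u·v - 48·u·w + 29·v + 35·v² + 82·v·w + 34·w + 48·w² + 6    [combine like terms]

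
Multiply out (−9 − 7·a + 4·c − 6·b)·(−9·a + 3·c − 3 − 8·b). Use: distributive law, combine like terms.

(−9 − 7·a + 4·c − 6·b)·(−9·a + 3·c − 3 − 8·b)
= 81·a − 27·c + 27 + 72·b + 63·a^2 − 21·a·c + 21·a + 56·a·b − 36·a·c + 12·c^2 − 12·c − 32·b·c + 54·a·b − 18·b·c + 18·b + 48·b^2    [distributive law]
= 102·a − 39·c + 27 + 90·b + 63·a^2 − 57·a·c + 110·a·b + 12·c^2 − 50·b·c + 48·b^2    [combine like terms]

102·a − 39·c + 27 + 90·b + 63·a^2 − 57·a·c + 110·a·b + 12·c^2 − 50·b·c + 48·b^2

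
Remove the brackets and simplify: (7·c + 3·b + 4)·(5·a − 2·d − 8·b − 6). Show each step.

35·a·c − 14·c·d − 56·b·c − 42·c + 15·a·b − 6·b·d − 24·b² − 50·b + 20·a − 8·d − 24

(7·c + 3·b + 4)·(5·a − 2·d − 8·b − 6)
= 35·a·c − 14·c·d − 56·b·c − 42·c + 15·a·b − 6·b·d − 24·b² − 18·b + 20·a − 8·d − 32·b − 24    [distributive law]
= 35·a·c − 14·c·d − 56·b·c − 42·c + 15·a·b − 6·b·d − 24·b² − 50·b + 20·a − 8·d − 24    [combine like terms]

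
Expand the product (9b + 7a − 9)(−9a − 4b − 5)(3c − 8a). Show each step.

(9b + 7a − 9)(−9a − 4b − 5)(3c − 8a)
= (−81ab − 36b² − 45b − 63a² − 28ab − 35a + 81a + 36b + 45)(3c − 8a)    [distributive law]
= (−109ab − 36b² − 9b − 63a² + 46a + 45)(3c − 8a)    [combine like terms]
= −327abc + 872a²b − 108b²c + 288ab² − 27bc + 72ab − 189a²c + 504a³ + 138ac − 368a² + 135c − 360a    [distributive law]

−327abc + 872a²b − 108b²c + 288ab² − 27bc + 72ab − 189a²c + 504a³ + 138ac − 368a² + 135c − 360a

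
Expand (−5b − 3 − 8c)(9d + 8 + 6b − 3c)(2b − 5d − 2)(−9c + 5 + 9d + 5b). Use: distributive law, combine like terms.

(−5b − 3 − 8c)(9d + 8 + 6b − 3c)(2b − 5d − 2)(−9c + 5 + 9d + 5b)
= (−45bd − 40b − 30b^2 + 15bc − 27d − 24 − 18b + 9c − 72cd − 64c − 48bc + 24c^2)(2b − 5d − 2)(−9c + 5 + 9d + 5b)    [distributive law]
= (−45bd − 58b − 30b^2 − 33bc − 27d − 24 − 55c − 72cd + 24c^2)(2b − 5d − 2)(−9c + 5 + 9d + 5b)    [combine like terms]
= (−90b^2d + 225bd^2 + 90bd − 116b^2 + 290bd + 116b − 60b^3 + 150b^2d + 60b^2 − 66b^2c + 165bcd + 66bc − 54bd + 135d^2 + 54d − 48b + 120d + 48 − 110bc + 275cd + 110c − 144bcd + 360cd^2 + 144cd + 48bc^2 − 120c^2d − 48c^2)(−9c + 5 + 9d + 5b)    [distributive law]
= (60b^2d + 225bd^2 + 326bd − 56b^2 + 68b − 60b^3 − 66b^2c + 21bcd − 44bc + 135d^2 + 174d + 48 + 419cd + 110c + 360cd^2 + 48bc^2 − 120c^2d − 48c^2)(−9c + 5 + 9d + 5b)    [combine like terms]
= −540b^2cd + 300b^2d + 540b^2d^2 + 300b^3d − 2025bcd^2 + 1125bd^2 + 2025bd^3 + 1125b^2d^2 − 2934bcd + 1630bd + 2934bd^2 + 1630b^2d + 504b^2c − 280b^2 − 504b^2d − 280b^3 − 612bc + 340b + 612bd + 340b^2 + 540b^3c − 300b^3 − 540b^3d − 300b^4 + 594b^2c^2 − 330b^2c − 594b^2cd − 330b^3c − 189bc^2d + 105bcd + 189bcd^2 + 105b^2cd + 396bc^2 − 220bc − 396bcd − 220b^2c − 1215cd^2 + 675d^2 + 1215d^3 + 675bd^2 − 1566cd + 870d + 1566d^2 + 870bd − 432c + 240 + 432d + 240b − 3771c^2d + 2095cd + 3771cd^2 + 2095bcd − 990c^2 + 550c + 990cd + 550bc − 3240c^2d^2 + 1800cd^2 + 3240cd^3 + 1800bcd^2 − 432bc^3 + 240bc^2 + 432bc^2d + 240b^2c^2 + 1080c^3d − 600c^2d − 1080c^2d^2 − 600bc^2d + 432c^3 − 240c^2 − 432c^2d − 240bc^2    [distributive law]
= −1029b^2cd + 1426b^2d + 1665b^2d^2 − 240b^3d − 36bcd^2 + 4734bd^2 + 2025bd^3 − 1130bcd + 3112bd − 46b^2c + 60b^2 − 580b^3 − 282bc + 580b + 210b^3c − 300b^4 + 834b^2c^2 − 357bc^2d + 396bc^2 + 4356cd^2 + 2241d^2 + 1215d^3 + 1519cd + 1302d + 118c + 240 − 4803c^2d − 1230c^2 − 4320c^2d^2 + 3240cd^3 − 432bc^3 + 1080c^3d + 432c^3    [combine like terms]

−1029b^2cd + 1426b^2d + 1665b^2d^2 − 240b^3d − 36bcd^2 + 4734bd^2 + 2025bd^3 − 1130bcd + 3112bd − 46b^2c + 60b^2 − 580b^3 − 282bc + 580b + 210b^3c − 300b^4 + 834b^2c^2 − 357bc^2d + 396bc^2 + 4356cd^2 + 2241d^2 + 1215d^3 + 1519cd + 1302d + 118c + 240 − 4803c^2d − 1230c^2 − 4320c^2d^2 + 3240cd^3 − 432bc^3 + 1080c^3d + 432c^3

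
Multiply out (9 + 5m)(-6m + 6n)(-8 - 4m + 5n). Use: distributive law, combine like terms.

432m + 456m² - 726mn - 432n + 270n² + 120m³ - 270m²n + 150mn²

(9 + 5m)(-6m + 6n)(-8 - 4m + 5n)
= (-54m + 54n - 30m² + 30mn)(-8 - 4m + 5n)    [distributive law]
= 432m + 216m² - 270mn - 432n - 216mn + 270n² + 240m² + 120m³ - 150m²n - 240mn - 120m²n + 150mn²    [distributive law]
= 432m + 456m² - 726mn - 432n + 270n² + 120m³ - 270m²n + 150mn²    [combine like terms]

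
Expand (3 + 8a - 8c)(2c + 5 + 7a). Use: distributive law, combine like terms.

(3 + 8a - 8c)(2c + 5 + 7a)
= 6c + 15 + 21a + 16ac + 40a + 56a^2 - 16c^2 - 40c - 56ac    [distributive law]
= -34c + 15 + 61a - 40ac + 56a^2 - 16c^2    [combine like terms]

-34c + 15 + 61a - 40ac + 56a^2 - 16c^2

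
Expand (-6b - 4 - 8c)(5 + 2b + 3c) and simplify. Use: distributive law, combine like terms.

(-6b - 4 - 8c)(5 + 2b + 3c)
= -30b - 12b^2 - 18bc - 20 - 8b - 12c - 40c - 16bc - 24c^2    [distributive law]
= -38b - 12b^2 - 34bc - 20 - 52c - 24c^2    [combine like terms]

-38b - 12b^2 - 34bc - 20 - 52c - 24c^2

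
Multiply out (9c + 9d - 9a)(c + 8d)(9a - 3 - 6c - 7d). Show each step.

(9c + 9d - 9a)(c + 8d)(9a - 3 - 6c - 7d)
= (9c² + 72cd + 9cd + 72d² - 9ac - 72ad)(9a - 3 - 6c - 7d)    [distributive law]
= (9c² + 81cd + 72d² - 9ac - 72ad)(9a - 3 - 6c - 7d)    [combine like terms]
= 81ac² - 27c² - 54c³ - 63c²d + 729acd - 243cd - 486c²d - 567cd² + 648ad² - 216d² - 432cd² - 504d³ - 81a²c + 27ac + 54ac² + 63acd - 648a²d + 216ad + 432acd + 504ad²    [distributive law]
= 135ac² - 27c² - 54c³ - 549c²d + 1224acd - 243cd - 999cd² + 1152ad² - 216d² - 504d³ - 81a²c + 27ac - 648a²d + 216ad    [combine like terms]

135ac² - 27c² - 54c³ - 549c²d + 1224acd - 243cd - 999cd² + 1152ad² - 216d² - 504d³ - 81a²c + 27ac - 648a²d + 216ad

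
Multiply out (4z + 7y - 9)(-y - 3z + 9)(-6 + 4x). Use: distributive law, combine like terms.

(4z + 7y - 9)(-y - 3z + 9)(-6 + 4x)
= (-4yz - 12z^2 + 36z - 7y^2 - 21yz + 63y + 9y + 27z - 81)(-6 + 4x)    [distributive law]
= (-25yz - 12z^2 + 63z - 7y^2 + 72y - 81)(-6 + 4x)    [combine like terms]
= 150yz - 100xyz + 72z^2 - 48xz^2 - 378z + 252xz + 42y^2 - 28xy^2 - 432y + 288xy + 486 - 324x    [distributive law]

150yz - 100xyz + 72z^2 - 48xz^2 - 378z + 252xz + 42y^2 - 28xy^2 - 432y + 288xy + 486 - 324x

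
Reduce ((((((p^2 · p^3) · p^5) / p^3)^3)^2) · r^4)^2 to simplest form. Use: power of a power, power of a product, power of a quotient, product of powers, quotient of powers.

((((((p^2 · p^3) · p^5) / p^3)^3)^2) · r^4)^2
= ((((((p^2 · p^3) · p^5) / p^3)^3)^2)^2) · ((r^4)^2)    [power of a product]
= (((((p^2 · p^3) · p^5) / p^3)^3)^4) · ((r^4)^2)    [power of a power]
= ((((p^2 · p^3) · p^5) / p^3)^12) · ((r^4)^2)    [power of a power]
= ((((p^2 · p^3) · p^5)^12) / ((p^3)^12)) · ((r^4)^2)    [power of a quotient]
= ((((p^2 · p^3)^12) · ((p^5)^12)) / ((p^3)^12)) · ((r^4)^2)    [power of a product]
= (((((p^2)^12) · ((p^3)^12)) · ((p^5)^12)) / ((p^3)^12)) · ((r^4)^2)    [power of a product]
= (((p^24 · ((p^3)^12)) · ((p^5)^12)) / ((p^3)^12)) · ((r^4)^2)    [power of a power]
= (((p^24 · p^36) · ((p^5)^12)) / ((p^3)^12)) · ((r^4)^2)    [power of a power]
= ((p^60 · ((p^5)^12)) / ((p^3)^12)) · ((r^4)^2)    [product of powers]
= ((p^60 · p^60) / ((p^3)^12)) · ((r^4)^2)    [power of a power]
= (p^120 / ((p^3)^12)) · ((r^4)^2)    [product of powers]
= (p^120 / p^36) · ((r^4)^2)    [power of a power]
= p^84 · ((r^4)^2)    [quotient of powers]
= p^84 · r^8    [power of a power]
= p^84r^8    [rearrange]

p^84r^8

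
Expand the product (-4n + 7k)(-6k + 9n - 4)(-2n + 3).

-174kn^2 + 317kn + 72n^3 - 140n^2 + 48n + 84k^2n - 126k^2 - 84k

(-4n + 7k)(-6k + 9n - 4)(-2n + 3)
= (24kn - 36n^2 + 16n - 42k^2 + 63kn - 28k)(-2n + 3)    [distributive law]
= (87kn - 36n^2 + 16n - 42k^2 - 28k)(-2n + 3)    [combine like terms]
= -174kn^2 + 261kn + 72n^3 - 108n^2 - 32n^2 + 48n + 84k^2n - 126k^2 + 56kn - 84k    [distributive law]
= -174kn^2 + 317kn + 72n^3 - 140n^2 + 48n + 84k^2n - 126k^2 - 84k    [combine like terms]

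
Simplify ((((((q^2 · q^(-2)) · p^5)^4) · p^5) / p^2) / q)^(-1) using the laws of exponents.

p^(-23)q

((((((q^2 · q^(-2)) · p^5)^4) · p^5) / p^2) / q)^(-1)
= ((((((q^2 · q^(-2)) · p^5)^4) · p^5) / p^2)^(-1)) / (q^(-1))    [power of a quotient]
= ((((((q^2 · q^(-2)) · p^5)^4) · p^5)^(-1)) / ((p^2)^(-1))) / (q^(-1))    [power of a quotient]
= ((((((q^2 · q^(-2)) · p^5)^4)^(-1)) · ((p^5)^(-1))) / ((p^2)^(-1))) / (q^(-1))    [power of a product]
= (((((q^2 · q^(-2)) · p^5)^(-4)) · ((p^5)^(-1))) / ((p^2)^(-1))) / (q^(-1))    [power of a power]
= (((((q^2 · q^(-2))^(-4)) · ((p^5)^(-4))) · ((p^5)^(-1))) / ((p^2)^(-1))) / (q^(-1))    [power of a product]
= ((((((q^2)^(-4)) · ((q^(-2))^(-4))) · ((p^5)^(-4))) · ((p^5)^(-1))) / ((p^2)^(-1))) / (q^(-1))    [power of a product]
= ((((q^(-8) · ((q^(-2))^(-4))) · ((p^5)^(-4))) · ((p^5)^(-1))) / ((p^2)^(-1))) / (q^(-1))    [power of a power]
= ((((q^(-8) · q^8) · ((p^5)^(-4))) · ((p^5)^(-1))) / ((p^2)^(-1))) / (q^(-1))    [power of a power]
= (((q^0 · ((p^5)^(-4))) · ((p^5)^(-1))) / ((p^2)^(-1))) / (q^(-1))    [product of powers]
= (((q^0 · p^(-20)) · ((p^5)^(-1))) / ((p^2)^(-1))) / (q^(-1))    [power of a power]
= (((q^0 · p^(-20)) · p^(-5)) / ((p^2)^(-1))) / (q^(-1))    [power of a power]
= (((q^0 · p^(-20)) · p^(-5)) / p^(-2)) / (q^(-1))    [power of a power]
= p^(-23)q    [quotient of powers; product of powers]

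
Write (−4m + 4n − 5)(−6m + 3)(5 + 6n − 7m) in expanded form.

−6m^2 + 312m^2n − 168m^3 + 195m − 96mn − 144mn^2 − 30n + 72n^2 − 75

(−4m + 4n − 5)(−6m + 3)(5 + 6n − 7m)
= (24m^2 − 12m − 24mn + 12n + 30m − 15)(5 + 6n − 7m)    [distributive law]
= (24m^2 + 18m − 24mn + 12n − 15)(5 + 6n − 7m)    [combine like terms]
= 120m^2 + 144m^2n − 168m^3 + 90m + 108mn − 126m^2 − 120mn − 144mn^2 + 168m^2n + 60n + 72n^2 − 84mn − 75 − 90n + 105m    [distributive law]
= −6m^2 + 312m^2n − 168m^3 + 195m − 96mn − 144mn^2 − 30n + 72n^2 − 75    [combine like terms]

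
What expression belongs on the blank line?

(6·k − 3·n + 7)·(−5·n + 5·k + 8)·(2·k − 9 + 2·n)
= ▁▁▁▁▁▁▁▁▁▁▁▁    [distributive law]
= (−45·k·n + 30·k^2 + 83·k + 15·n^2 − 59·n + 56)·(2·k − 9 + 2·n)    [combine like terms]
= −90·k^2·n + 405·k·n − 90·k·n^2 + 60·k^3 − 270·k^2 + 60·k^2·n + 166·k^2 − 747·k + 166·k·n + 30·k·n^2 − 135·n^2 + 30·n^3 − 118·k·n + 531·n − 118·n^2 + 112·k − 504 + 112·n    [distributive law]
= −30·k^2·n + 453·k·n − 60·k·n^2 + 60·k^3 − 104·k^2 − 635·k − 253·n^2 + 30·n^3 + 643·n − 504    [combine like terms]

After distributive law, the bracketed line is:

(−30·k·n + 30·k^2 + 48·k + 15·n^2 − 15·k·n − 24·n − 35·n + 35·k + 56)·(2·k − 9 + 2·n)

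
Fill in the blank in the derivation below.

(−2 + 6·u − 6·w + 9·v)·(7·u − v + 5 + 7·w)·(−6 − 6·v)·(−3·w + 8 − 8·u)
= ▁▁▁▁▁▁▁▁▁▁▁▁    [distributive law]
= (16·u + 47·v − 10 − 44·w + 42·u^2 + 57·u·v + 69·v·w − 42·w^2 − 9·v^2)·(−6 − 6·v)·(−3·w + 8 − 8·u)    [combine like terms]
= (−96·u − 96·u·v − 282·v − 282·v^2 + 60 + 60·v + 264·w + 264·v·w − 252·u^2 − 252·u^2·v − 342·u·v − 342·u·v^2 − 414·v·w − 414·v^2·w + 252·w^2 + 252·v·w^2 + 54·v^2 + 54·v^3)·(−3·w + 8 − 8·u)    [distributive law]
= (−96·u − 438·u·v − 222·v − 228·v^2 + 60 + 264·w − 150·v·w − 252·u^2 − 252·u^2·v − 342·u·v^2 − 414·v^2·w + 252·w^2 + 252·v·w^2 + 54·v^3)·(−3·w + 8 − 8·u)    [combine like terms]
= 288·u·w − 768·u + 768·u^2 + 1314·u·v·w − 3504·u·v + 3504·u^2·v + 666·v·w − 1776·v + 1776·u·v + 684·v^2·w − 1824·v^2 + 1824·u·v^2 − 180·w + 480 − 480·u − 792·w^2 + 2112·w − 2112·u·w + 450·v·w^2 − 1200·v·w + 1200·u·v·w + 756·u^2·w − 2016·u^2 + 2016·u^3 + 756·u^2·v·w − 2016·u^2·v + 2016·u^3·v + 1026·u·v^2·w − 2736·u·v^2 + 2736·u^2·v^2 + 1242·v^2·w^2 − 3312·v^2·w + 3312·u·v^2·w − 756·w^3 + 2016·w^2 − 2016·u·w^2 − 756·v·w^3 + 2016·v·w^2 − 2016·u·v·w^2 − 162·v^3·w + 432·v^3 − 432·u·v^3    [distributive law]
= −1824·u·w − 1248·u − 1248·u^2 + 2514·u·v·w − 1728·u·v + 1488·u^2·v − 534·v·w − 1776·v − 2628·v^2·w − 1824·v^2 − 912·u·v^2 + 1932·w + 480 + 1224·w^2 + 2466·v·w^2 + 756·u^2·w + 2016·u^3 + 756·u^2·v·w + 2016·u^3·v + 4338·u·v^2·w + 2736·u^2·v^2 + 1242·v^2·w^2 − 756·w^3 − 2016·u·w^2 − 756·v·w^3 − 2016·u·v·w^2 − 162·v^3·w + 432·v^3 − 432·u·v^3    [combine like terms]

After distributive law, the bracketed line is:

(−14·u + 2·v − 10 − 14·w + 42·u^2 − 6·u·v + 30·u + 42·u·w − 42·u·w + 6·v·w − 30·w − 42·w^2 + 63·u·v − 9·v^2 + 45·v + 63·v·w)·(−6 − 6·v)·(−3·w + 8 − 8·u)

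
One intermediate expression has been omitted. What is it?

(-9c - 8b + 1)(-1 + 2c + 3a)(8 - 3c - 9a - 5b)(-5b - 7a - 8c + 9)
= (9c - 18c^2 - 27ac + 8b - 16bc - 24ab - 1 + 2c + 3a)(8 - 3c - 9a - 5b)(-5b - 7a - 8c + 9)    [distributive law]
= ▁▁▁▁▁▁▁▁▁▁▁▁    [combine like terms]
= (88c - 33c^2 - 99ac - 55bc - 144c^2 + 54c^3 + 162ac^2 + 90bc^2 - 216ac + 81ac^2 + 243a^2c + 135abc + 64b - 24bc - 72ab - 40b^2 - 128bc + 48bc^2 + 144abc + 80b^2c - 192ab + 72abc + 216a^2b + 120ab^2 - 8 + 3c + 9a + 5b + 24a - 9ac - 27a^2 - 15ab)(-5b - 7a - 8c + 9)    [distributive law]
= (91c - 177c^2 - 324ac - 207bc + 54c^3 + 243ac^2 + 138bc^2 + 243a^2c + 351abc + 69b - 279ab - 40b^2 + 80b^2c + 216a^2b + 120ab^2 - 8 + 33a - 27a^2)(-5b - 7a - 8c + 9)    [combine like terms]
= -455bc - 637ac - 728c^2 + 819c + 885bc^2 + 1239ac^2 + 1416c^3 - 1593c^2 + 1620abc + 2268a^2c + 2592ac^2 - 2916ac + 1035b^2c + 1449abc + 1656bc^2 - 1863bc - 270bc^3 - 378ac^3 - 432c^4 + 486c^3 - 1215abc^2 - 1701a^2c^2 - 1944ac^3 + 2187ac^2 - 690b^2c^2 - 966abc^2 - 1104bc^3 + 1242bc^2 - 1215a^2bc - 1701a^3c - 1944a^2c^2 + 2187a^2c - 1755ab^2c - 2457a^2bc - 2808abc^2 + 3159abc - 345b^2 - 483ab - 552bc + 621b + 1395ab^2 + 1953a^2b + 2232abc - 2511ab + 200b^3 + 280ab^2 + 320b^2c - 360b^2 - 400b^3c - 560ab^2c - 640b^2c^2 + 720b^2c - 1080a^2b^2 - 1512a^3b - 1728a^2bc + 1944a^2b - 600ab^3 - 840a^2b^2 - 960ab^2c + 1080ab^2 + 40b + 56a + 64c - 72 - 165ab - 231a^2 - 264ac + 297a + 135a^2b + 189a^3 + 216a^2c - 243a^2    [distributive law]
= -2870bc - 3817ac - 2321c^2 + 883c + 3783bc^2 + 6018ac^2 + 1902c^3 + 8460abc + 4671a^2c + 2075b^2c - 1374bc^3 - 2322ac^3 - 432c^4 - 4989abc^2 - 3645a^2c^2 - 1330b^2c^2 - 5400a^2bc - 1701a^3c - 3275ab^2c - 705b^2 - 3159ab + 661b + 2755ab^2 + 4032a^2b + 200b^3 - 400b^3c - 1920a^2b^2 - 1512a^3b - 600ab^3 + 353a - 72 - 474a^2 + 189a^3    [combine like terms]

After combine like terms, the bracketed line is:

(11c - 18c^2 - 27ac + 8b - 16bc - 24ab - 1 + 3a)(8 - 3c - 9a - 5b)(-5b - 7a - 8c + 9)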